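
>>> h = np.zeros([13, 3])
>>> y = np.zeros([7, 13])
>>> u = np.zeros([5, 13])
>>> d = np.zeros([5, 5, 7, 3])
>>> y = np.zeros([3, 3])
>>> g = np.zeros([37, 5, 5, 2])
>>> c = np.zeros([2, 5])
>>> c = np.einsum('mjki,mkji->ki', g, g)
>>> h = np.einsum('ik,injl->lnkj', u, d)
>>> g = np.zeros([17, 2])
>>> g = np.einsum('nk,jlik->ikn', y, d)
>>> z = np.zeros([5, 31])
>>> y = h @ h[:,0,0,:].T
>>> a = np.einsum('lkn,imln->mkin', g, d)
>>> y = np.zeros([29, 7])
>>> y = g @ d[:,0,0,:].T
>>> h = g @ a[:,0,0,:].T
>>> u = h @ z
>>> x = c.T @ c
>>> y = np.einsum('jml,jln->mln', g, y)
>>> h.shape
(7, 3, 5)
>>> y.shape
(3, 3, 5)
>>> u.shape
(7, 3, 31)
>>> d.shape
(5, 5, 7, 3)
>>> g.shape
(7, 3, 3)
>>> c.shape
(5, 2)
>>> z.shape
(5, 31)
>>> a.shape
(5, 3, 5, 3)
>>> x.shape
(2, 2)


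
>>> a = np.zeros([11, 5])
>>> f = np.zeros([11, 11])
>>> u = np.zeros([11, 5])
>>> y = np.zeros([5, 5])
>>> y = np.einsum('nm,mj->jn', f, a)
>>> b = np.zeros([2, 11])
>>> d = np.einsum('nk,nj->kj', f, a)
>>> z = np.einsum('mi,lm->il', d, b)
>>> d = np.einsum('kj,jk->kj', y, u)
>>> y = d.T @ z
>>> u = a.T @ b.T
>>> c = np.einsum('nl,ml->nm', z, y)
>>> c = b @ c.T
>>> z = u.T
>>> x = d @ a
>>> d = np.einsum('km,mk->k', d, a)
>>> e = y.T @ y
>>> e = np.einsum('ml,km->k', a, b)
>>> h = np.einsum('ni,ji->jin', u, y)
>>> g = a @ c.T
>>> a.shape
(11, 5)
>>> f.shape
(11, 11)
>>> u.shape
(5, 2)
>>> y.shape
(11, 2)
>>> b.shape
(2, 11)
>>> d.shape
(5,)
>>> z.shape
(2, 5)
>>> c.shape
(2, 5)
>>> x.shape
(5, 5)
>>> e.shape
(2,)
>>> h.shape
(11, 2, 5)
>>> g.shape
(11, 2)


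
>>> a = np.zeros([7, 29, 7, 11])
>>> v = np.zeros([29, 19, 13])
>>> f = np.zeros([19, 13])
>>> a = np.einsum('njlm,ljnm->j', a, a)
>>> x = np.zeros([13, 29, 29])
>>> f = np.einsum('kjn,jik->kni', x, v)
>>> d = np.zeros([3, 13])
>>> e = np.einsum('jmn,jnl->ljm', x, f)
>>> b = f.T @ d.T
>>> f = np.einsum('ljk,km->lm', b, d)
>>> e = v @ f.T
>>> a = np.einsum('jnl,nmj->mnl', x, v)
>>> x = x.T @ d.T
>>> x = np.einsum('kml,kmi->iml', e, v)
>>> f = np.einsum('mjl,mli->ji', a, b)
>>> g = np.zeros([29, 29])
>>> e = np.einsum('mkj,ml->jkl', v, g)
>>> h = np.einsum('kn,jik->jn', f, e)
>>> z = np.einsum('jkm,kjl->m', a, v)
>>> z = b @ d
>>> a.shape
(19, 29, 29)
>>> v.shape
(29, 19, 13)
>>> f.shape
(29, 3)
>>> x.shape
(13, 19, 19)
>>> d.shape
(3, 13)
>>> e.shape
(13, 19, 29)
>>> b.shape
(19, 29, 3)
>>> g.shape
(29, 29)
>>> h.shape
(13, 3)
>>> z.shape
(19, 29, 13)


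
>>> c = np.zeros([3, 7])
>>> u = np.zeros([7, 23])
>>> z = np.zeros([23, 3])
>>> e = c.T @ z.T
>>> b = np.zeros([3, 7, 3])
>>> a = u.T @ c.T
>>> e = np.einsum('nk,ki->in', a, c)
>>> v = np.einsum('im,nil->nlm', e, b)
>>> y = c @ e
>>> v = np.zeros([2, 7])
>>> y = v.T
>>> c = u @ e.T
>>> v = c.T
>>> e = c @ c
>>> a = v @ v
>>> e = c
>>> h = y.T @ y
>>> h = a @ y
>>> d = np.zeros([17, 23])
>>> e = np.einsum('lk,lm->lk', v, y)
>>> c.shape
(7, 7)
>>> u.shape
(7, 23)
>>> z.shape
(23, 3)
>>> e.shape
(7, 7)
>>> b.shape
(3, 7, 3)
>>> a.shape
(7, 7)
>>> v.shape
(7, 7)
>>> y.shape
(7, 2)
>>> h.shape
(7, 2)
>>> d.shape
(17, 23)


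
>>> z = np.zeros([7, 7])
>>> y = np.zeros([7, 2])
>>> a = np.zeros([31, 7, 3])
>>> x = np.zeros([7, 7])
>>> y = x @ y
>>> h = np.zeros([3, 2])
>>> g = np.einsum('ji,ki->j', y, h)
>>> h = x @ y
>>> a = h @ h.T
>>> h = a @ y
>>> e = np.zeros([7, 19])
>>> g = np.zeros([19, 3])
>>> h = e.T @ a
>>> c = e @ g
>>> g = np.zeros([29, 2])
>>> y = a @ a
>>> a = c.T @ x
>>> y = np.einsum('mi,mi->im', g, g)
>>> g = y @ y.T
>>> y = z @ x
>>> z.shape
(7, 7)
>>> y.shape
(7, 7)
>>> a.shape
(3, 7)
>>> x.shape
(7, 7)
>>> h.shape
(19, 7)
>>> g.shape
(2, 2)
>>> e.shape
(7, 19)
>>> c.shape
(7, 3)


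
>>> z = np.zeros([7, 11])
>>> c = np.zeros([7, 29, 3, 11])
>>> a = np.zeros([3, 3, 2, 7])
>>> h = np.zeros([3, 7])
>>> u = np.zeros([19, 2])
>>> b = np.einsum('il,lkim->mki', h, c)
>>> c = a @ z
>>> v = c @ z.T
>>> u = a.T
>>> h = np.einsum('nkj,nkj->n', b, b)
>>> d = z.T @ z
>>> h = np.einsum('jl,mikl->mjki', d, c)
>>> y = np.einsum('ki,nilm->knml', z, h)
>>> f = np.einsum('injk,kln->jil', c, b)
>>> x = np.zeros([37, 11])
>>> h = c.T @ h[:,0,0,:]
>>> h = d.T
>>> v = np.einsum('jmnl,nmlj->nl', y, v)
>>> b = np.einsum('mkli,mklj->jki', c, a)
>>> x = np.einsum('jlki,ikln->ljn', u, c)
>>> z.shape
(7, 11)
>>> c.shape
(3, 3, 2, 11)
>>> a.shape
(3, 3, 2, 7)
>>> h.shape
(11, 11)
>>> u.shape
(7, 2, 3, 3)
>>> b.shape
(7, 3, 11)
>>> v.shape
(3, 2)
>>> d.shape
(11, 11)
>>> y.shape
(7, 3, 3, 2)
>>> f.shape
(2, 3, 29)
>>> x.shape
(2, 7, 11)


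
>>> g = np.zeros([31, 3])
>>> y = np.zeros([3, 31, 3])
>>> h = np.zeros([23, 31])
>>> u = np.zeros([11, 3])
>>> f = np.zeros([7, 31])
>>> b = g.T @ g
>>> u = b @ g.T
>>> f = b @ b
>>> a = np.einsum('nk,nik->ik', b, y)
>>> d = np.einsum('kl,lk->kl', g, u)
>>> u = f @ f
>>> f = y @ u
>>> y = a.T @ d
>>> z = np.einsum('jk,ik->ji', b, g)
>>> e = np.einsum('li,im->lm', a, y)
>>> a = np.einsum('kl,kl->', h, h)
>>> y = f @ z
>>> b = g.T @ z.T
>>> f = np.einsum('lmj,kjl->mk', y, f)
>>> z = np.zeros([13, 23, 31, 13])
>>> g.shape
(31, 3)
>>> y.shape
(3, 31, 31)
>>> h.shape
(23, 31)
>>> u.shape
(3, 3)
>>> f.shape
(31, 3)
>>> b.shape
(3, 3)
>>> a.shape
()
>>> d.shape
(31, 3)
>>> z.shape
(13, 23, 31, 13)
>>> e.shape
(31, 3)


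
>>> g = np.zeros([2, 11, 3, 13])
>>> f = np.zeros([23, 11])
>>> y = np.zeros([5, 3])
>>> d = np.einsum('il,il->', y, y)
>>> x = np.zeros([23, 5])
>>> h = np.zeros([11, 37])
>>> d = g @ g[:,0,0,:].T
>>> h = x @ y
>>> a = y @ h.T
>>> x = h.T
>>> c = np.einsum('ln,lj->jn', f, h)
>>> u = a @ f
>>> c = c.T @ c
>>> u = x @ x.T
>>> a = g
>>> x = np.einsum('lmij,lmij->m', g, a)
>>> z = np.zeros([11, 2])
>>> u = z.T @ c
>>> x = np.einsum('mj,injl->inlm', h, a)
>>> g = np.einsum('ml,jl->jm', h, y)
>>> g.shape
(5, 23)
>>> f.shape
(23, 11)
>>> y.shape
(5, 3)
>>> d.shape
(2, 11, 3, 2)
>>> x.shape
(2, 11, 13, 23)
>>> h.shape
(23, 3)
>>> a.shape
(2, 11, 3, 13)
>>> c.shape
(11, 11)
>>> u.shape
(2, 11)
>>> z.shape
(11, 2)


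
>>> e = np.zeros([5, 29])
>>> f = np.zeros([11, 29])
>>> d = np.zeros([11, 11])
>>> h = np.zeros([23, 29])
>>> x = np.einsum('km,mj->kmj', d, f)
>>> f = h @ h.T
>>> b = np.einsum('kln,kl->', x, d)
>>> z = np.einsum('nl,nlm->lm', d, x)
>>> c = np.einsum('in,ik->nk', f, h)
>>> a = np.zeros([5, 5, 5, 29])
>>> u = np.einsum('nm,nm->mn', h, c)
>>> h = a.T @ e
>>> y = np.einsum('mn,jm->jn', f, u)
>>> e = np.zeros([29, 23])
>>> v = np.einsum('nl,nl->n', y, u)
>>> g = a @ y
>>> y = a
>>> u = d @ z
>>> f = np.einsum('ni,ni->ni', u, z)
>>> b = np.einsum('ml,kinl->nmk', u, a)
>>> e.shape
(29, 23)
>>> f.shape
(11, 29)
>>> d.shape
(11, 11)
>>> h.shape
(29, 5, 5, 29)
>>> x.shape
(11, 11, 29)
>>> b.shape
(5, 11, 5)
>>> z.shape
(11, 29)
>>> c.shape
(23, 29)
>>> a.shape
(5, 5, 5, 29)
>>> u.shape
(11, 29)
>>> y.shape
(5, 5, 5, 29)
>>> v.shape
(29,)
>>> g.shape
(5, 5, 5, 23)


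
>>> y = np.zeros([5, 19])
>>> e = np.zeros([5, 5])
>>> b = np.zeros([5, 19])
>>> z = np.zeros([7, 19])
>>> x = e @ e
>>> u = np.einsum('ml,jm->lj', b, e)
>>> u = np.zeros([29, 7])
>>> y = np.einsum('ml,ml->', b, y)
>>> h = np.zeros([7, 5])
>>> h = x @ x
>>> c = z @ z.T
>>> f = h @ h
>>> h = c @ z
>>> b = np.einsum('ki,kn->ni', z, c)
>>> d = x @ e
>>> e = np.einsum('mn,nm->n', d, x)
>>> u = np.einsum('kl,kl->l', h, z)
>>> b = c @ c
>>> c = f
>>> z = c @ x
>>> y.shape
()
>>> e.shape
(5,)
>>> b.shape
(7, 7)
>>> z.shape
(5, 5)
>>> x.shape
(5, 5)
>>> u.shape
(19,)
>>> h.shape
(7, 19)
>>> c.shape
(5, 5)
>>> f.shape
(5, 5)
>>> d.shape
(5, 5)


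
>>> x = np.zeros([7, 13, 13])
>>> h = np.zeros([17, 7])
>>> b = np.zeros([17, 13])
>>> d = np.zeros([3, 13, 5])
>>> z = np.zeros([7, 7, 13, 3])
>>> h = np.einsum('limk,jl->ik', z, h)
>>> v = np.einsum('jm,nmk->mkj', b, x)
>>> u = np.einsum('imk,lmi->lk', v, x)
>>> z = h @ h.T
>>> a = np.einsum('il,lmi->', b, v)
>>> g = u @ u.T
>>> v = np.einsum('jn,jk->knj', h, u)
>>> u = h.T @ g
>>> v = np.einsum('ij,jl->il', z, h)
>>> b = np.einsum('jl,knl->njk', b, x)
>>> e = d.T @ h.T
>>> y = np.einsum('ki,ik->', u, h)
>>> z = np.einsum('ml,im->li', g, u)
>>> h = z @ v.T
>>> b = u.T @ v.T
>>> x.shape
(7, 13, 13)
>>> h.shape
(7, 7)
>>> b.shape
(7, 7)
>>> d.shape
(3, 13, 5)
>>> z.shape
(7, 3)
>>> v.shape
(7, 3)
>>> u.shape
(3, 7)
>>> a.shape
()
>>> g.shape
(7, 7)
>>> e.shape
(5, 13, 7)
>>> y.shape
()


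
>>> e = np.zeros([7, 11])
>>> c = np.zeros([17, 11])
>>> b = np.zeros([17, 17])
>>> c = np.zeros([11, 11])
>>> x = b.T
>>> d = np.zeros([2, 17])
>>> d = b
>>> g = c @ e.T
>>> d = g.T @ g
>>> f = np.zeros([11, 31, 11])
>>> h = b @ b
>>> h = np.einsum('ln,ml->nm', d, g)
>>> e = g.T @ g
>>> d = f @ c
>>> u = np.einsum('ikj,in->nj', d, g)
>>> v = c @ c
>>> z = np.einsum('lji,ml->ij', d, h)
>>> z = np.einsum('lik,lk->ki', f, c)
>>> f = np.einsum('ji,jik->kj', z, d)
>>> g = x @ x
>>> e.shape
(7, 7)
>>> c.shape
(11, 11)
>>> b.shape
(17, 17)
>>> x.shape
(17, 17)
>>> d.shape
(11, 31, 11)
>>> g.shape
(17, 17)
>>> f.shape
(11, 11)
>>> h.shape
(7, 11)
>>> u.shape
(7, 11)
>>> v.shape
(11, 11)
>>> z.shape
(11, 31)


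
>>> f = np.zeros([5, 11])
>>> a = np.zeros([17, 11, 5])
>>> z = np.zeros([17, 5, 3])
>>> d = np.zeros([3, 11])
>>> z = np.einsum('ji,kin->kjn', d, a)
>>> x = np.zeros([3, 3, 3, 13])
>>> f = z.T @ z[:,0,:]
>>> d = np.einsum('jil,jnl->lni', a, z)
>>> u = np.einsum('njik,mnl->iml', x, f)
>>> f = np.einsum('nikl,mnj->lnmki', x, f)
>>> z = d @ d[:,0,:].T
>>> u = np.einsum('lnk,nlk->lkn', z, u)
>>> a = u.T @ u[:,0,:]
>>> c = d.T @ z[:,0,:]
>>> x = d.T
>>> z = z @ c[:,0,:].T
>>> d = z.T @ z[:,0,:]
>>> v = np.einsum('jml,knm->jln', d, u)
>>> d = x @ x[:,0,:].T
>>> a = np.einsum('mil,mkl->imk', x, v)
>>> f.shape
(13, 3, 5, 3, 3)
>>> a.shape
(3, 11, 11)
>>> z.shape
(5, 3, 11)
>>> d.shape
(11, 3, 11)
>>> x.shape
(11, 3, 5)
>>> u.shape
(5, 5, 3)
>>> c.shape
(11, 3, 5)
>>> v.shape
(11, 11, 5)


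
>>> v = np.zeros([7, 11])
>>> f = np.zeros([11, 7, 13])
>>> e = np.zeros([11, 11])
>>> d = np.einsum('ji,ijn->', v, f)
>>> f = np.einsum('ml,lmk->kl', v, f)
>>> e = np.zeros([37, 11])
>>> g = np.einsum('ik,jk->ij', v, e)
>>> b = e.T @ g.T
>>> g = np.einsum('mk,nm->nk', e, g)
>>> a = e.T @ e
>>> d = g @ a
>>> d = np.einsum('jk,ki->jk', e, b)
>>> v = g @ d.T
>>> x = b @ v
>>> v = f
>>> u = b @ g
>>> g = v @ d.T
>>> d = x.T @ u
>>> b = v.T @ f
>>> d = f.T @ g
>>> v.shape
(13, 11)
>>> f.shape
(13, 11)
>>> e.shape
(37, 11)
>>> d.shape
(11, 37)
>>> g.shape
(13, 37)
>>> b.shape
(11, 11)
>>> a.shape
(11, 11)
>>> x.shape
(11, 37)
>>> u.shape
(11, 11)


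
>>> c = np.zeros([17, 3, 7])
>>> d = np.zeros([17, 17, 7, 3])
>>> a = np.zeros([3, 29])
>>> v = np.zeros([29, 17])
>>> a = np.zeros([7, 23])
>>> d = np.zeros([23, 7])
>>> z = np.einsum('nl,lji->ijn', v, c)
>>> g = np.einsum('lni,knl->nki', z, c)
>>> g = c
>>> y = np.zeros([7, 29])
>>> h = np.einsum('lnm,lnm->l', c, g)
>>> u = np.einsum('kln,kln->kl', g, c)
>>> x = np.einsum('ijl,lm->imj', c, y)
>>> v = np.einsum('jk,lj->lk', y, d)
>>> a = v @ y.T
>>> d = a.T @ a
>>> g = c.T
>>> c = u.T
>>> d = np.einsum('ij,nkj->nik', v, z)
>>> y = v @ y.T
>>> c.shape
(3, 17)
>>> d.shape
(7, 23, 3)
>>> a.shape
(23, 7)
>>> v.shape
(23, 29)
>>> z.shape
(7, 3, 29)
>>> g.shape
(7, 3, 17)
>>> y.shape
(23, 7)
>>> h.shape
(17,)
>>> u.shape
(17, 3)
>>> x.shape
(17, 29, 3)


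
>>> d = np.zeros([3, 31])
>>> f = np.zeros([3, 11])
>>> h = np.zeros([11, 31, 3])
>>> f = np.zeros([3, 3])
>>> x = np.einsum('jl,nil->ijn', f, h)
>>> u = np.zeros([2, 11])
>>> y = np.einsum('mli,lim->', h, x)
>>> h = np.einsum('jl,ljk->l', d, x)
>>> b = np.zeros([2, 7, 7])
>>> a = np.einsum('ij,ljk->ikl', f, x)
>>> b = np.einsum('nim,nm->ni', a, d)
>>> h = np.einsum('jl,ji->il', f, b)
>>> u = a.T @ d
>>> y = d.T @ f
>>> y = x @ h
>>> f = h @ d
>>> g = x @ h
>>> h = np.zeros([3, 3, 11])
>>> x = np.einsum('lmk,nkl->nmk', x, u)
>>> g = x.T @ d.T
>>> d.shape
(3, 31)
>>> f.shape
(11, 31)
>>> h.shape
(3, 3, 11)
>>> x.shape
(31, 3, 11)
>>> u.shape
(31, 11, 31)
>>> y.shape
(31, 3, 3)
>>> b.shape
(3, 11)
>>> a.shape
(3, 11, 31)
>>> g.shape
(11, 3, 3)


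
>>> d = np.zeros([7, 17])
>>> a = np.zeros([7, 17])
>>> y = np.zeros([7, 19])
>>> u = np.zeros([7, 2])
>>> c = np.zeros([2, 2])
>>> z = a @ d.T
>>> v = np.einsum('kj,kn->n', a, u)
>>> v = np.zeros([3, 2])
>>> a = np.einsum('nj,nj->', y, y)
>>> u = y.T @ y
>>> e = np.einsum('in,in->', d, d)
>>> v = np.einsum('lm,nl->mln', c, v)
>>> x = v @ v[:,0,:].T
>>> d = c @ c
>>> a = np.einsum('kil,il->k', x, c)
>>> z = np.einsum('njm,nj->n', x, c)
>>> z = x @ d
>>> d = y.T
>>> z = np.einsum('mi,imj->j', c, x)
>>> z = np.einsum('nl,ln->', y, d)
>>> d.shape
(19, 7)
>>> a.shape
(2,)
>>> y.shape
(7, 19)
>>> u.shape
(19, 19)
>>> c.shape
(2, 2)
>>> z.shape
()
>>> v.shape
(2, 2, 3)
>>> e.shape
()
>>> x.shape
(2, 2, 2)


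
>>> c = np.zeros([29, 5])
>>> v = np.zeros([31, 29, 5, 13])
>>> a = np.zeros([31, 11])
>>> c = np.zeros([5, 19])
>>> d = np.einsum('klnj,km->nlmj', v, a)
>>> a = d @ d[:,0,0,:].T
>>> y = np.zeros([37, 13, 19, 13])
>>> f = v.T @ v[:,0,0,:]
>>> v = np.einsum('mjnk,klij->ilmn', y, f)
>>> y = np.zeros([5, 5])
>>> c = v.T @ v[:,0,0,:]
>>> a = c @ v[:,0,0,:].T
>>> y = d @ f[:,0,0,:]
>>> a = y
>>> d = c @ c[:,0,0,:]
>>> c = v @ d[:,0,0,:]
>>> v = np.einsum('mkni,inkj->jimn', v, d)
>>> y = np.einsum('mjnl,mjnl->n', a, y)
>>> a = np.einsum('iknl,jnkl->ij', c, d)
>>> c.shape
(29, 5, 37, 19)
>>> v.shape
(19, 19, 29, 37)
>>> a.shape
(29, 19)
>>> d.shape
(19, 37, 5, 19)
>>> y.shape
(11,)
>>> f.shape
(13, 5, 29, 13)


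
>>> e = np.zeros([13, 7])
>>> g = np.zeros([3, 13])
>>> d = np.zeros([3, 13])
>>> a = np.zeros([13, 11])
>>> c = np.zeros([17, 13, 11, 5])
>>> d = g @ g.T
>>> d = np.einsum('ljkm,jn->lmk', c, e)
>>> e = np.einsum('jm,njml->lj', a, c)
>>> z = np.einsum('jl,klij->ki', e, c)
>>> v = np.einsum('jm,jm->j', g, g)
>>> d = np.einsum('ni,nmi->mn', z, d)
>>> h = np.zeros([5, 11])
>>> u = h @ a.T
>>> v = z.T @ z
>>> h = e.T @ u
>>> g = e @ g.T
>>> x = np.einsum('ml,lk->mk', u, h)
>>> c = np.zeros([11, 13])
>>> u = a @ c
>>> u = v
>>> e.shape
(5, 13)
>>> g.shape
(5, 3)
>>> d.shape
(5, 17)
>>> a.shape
(13, 11)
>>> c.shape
(11, 13)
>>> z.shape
(17, 11)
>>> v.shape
(11, 11)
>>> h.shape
(13, 13)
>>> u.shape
(11, 11)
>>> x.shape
(5, 13)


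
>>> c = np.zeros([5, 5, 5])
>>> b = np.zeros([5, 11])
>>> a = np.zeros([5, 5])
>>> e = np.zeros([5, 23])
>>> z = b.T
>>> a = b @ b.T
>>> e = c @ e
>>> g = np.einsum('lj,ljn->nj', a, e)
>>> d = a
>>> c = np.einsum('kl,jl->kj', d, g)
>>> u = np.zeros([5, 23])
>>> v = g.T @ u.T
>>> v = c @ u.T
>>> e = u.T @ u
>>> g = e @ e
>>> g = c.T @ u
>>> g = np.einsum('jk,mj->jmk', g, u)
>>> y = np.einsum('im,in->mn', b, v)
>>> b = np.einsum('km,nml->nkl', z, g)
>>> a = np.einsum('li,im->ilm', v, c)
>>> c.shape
(5, 23)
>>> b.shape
(23, 11, 23)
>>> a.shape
(5, 5, 23)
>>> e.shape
(23, 23)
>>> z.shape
(11, 5)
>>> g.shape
(23, 5, 23)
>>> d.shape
(5, 5)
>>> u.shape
(5, 23)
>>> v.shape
(5, 5)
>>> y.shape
(11, 5)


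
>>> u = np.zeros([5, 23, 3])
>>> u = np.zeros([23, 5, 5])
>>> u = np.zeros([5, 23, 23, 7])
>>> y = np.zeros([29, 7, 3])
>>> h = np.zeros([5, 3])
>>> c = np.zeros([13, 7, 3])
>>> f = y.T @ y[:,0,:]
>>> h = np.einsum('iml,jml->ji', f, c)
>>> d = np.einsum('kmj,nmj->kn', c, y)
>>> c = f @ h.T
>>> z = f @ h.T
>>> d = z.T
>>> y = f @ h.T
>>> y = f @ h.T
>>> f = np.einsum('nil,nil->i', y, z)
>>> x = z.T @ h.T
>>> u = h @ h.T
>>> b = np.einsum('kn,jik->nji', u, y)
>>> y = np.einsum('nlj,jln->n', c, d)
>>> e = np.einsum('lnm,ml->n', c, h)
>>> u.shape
(13, 13)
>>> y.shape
(3,)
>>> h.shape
(13, 3)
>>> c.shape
(3, 7, 13)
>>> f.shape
(7,)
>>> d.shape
(13, 7, 3)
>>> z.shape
(3, 7, 13)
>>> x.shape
(13, 7, 13)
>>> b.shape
(13, 3, 7)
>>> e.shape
(7,)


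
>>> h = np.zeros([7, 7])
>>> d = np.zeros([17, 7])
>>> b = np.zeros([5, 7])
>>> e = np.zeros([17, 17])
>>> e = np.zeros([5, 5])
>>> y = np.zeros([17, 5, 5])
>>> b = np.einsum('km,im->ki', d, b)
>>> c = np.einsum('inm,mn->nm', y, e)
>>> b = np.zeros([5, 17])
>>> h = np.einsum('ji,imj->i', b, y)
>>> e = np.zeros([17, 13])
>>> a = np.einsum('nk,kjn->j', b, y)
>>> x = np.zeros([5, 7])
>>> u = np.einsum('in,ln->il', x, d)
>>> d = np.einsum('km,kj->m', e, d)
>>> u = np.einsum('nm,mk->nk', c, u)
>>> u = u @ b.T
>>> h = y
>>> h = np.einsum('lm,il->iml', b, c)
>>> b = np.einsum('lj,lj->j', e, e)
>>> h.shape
(5, 17, 5)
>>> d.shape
(13,)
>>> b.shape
(13,)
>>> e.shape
(17, 13)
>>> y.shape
(17, 5, 5)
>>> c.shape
(5, 5)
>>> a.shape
(5,)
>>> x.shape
(5, 7)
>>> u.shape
(5, 5)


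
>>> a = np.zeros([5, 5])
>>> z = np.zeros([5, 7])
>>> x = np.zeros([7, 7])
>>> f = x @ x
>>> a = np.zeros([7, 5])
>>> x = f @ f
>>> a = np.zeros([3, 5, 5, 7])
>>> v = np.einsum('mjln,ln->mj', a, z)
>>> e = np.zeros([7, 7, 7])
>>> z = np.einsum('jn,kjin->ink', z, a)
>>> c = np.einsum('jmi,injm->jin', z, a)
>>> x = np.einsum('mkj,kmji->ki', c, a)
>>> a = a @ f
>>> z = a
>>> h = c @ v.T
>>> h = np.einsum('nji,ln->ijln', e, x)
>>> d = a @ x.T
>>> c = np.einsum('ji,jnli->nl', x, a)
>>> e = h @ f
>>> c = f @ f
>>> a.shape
(3, 5, 5, 7)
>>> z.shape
(3, 5, 5, 7)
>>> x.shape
(3, 7)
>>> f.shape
(7, 7)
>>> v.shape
(3, 5)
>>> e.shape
(7, 7, 3, 7)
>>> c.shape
(7, 7)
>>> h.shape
(7, 7, 3, 7)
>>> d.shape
(3, 5, 5, 3)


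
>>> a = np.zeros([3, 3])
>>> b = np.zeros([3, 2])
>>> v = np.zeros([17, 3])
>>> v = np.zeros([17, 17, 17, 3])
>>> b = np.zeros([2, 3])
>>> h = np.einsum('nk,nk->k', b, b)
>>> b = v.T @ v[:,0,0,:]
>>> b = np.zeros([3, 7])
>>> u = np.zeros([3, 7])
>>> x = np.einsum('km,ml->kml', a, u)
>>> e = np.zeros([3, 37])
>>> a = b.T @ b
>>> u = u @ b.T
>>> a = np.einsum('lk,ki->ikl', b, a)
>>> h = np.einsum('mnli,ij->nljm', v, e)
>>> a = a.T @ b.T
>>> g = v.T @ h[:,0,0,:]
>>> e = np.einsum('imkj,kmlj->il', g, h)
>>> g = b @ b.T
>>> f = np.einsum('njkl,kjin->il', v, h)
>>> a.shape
(3, 7, 3)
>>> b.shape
(3, 7)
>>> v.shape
(17, 17, 17, 3)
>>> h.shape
(17, 17, 37, 17)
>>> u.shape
(3, 3)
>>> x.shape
(3, 3, 7)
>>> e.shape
(3, 37)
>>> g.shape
(3, 3)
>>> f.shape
(37, 3)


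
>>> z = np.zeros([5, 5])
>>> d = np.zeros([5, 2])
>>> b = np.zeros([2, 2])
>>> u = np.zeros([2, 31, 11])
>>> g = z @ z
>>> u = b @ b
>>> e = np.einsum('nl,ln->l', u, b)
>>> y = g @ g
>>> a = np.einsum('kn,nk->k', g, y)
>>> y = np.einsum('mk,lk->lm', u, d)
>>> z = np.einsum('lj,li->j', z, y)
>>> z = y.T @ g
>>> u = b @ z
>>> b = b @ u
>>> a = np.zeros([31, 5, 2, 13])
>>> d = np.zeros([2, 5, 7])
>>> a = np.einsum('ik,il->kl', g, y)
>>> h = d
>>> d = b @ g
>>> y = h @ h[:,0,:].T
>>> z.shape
(2, 5)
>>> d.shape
(2, 5)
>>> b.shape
(2, 5)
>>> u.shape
(2, 5)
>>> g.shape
(5, 5)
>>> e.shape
(2,)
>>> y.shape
(2, 5, 2)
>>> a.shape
(5, 2)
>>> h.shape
(2, 5, 7)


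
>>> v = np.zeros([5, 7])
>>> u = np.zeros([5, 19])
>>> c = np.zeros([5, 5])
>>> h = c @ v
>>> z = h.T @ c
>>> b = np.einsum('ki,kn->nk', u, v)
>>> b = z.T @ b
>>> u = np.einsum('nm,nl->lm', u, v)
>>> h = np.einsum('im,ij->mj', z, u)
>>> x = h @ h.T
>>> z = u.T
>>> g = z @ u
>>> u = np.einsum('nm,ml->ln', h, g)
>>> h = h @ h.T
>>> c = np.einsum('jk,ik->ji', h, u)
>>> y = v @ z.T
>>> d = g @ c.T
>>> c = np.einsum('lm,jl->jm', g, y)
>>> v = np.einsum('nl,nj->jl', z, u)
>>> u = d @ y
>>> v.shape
(5, 7)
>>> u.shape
(19, 19)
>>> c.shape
(5, 19)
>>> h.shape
(5, 5)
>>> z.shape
(19, 7)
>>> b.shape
(5, 5)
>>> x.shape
(5, 5)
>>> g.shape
(19, 19)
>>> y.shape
(5, 19)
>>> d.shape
(19, 5)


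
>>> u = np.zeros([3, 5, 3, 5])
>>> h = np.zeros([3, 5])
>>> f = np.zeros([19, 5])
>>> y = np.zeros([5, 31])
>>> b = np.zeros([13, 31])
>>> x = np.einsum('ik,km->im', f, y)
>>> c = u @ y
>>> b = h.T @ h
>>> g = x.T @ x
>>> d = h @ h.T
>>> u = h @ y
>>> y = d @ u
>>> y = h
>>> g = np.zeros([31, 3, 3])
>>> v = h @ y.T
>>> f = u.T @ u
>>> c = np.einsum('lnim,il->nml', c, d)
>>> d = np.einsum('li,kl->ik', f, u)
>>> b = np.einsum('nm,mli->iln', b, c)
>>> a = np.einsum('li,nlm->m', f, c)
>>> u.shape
(3, 31)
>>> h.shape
(3, 5)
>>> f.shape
(31, 31)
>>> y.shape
(3, 5)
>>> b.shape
(3, 31, 5)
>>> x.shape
(19, 31)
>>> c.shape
(5, 31, 3)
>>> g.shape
(31, 3, 3)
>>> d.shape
(31, 3)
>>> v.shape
(3, 3)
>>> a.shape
(3,)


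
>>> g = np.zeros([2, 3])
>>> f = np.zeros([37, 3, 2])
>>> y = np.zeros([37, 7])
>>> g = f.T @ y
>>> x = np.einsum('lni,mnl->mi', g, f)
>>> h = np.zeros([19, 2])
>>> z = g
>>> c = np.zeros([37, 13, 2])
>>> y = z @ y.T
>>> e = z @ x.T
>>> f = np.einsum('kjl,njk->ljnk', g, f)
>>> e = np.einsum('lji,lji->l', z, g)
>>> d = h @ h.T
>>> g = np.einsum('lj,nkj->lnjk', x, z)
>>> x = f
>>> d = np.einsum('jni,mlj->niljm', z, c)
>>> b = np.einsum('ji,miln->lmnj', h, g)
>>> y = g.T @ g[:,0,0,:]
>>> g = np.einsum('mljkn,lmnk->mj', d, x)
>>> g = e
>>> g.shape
(2,)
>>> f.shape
(7, 3, 37, 2)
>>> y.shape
(3, 7, 2, 3)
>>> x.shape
(7, 3, 37, 2)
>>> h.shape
(19, 2)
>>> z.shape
(2, 3, 7)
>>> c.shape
(37, 13, 2)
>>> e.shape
(2,)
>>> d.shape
(3, 7, 13, 2, 37)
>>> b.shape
(7, 37, 3, 19)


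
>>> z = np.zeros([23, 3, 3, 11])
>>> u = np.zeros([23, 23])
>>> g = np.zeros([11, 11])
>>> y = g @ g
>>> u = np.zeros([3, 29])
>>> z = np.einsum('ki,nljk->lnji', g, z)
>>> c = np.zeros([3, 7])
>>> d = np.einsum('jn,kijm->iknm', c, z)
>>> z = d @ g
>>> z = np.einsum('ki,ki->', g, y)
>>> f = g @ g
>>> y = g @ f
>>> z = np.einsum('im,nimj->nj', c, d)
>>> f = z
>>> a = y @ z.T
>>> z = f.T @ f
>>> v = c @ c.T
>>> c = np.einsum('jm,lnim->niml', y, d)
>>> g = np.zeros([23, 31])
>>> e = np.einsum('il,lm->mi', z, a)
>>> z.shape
(11, 11)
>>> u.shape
(3, 29)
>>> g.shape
(23, 31)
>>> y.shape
(11, 11)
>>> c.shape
(3, 7, 11, 23)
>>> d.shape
(23, 3, 7, 11)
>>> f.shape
(23, 11)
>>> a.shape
(11, 23)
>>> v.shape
(3, 3)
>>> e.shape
(23, 11)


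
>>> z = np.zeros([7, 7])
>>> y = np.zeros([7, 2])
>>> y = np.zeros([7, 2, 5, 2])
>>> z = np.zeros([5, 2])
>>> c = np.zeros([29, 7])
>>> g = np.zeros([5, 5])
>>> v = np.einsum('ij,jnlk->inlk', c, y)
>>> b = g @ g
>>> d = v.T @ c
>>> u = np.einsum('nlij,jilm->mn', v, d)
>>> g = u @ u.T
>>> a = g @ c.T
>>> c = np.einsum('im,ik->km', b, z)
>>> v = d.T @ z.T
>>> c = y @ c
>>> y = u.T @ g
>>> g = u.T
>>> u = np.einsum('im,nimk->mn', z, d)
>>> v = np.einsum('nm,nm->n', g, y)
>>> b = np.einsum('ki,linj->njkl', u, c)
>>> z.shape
(5, 2)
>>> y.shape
(29, 7)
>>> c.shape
(7, 2, 5, 5)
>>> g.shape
(29, 7)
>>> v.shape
(29,)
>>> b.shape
(5, 5, 2, 7)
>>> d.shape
(2, 5, 2, 7)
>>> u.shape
(2, 2)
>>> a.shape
(7, 29)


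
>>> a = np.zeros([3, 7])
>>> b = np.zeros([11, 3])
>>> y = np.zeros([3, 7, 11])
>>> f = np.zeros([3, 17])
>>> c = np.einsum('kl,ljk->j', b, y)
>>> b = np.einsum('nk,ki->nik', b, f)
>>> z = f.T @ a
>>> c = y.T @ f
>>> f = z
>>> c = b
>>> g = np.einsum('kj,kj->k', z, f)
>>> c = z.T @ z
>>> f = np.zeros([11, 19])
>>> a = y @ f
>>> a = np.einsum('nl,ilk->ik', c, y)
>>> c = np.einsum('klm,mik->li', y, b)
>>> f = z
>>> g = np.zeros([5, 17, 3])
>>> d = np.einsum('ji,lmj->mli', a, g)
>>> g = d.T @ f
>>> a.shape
(3, 11)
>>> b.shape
(11, 17, 3)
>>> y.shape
(3, 7, 11)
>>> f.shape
(17, 7)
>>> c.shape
(7, 17)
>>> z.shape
(17, 7)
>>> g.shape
(11, 5, 7)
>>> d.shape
(17, 5, 11)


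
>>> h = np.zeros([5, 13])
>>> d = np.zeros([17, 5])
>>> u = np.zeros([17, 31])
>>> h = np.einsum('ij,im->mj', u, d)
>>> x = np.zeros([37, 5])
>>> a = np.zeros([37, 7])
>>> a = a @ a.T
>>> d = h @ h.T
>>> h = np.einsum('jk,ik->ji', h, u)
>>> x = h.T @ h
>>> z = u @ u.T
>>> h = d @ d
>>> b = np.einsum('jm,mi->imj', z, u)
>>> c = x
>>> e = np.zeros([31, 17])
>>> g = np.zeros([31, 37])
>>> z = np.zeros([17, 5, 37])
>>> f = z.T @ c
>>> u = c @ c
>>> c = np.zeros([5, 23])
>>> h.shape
(5, 5)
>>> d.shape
(5, 5)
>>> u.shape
(17, 17)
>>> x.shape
(17, 17)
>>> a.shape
(37, 37)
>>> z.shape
(17, 5, 37)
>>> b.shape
(31, 17, 17)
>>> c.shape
(5, 23)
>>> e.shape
(31, 17)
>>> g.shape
(31, 37)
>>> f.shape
(37, 5, 17)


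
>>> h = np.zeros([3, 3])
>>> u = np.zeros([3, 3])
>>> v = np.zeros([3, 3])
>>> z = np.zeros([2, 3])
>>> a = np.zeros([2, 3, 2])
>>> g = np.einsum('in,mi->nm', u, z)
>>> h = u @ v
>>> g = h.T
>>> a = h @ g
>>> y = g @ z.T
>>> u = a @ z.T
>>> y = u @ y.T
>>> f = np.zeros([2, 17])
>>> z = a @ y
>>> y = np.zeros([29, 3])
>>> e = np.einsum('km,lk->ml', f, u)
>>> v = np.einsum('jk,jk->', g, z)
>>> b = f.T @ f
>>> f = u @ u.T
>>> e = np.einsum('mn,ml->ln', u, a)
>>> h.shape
(3, 3)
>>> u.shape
(3, 2)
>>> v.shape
()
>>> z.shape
(3, 3)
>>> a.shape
(3, 3)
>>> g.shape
(3, 3)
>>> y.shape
(29, 3)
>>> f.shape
(3, 3)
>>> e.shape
(3, 2)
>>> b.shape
(17, 17)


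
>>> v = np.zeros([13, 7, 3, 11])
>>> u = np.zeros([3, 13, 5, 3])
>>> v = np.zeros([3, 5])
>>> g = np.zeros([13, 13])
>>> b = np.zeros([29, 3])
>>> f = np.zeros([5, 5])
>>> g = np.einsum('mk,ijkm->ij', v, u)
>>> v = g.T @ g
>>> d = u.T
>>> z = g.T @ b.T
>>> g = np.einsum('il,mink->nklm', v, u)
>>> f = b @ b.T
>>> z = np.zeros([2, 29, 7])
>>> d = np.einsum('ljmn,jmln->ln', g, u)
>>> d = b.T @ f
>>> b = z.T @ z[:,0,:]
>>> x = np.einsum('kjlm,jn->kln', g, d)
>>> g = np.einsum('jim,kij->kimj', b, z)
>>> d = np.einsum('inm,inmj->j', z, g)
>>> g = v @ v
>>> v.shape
(13, 13)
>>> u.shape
(3, 13, 5, 3)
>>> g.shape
(13, 13)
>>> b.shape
(7, 29, 7)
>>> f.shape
(29, 29)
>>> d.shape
(7,)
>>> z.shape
(2, 29, 7)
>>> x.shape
(5, 13, 29)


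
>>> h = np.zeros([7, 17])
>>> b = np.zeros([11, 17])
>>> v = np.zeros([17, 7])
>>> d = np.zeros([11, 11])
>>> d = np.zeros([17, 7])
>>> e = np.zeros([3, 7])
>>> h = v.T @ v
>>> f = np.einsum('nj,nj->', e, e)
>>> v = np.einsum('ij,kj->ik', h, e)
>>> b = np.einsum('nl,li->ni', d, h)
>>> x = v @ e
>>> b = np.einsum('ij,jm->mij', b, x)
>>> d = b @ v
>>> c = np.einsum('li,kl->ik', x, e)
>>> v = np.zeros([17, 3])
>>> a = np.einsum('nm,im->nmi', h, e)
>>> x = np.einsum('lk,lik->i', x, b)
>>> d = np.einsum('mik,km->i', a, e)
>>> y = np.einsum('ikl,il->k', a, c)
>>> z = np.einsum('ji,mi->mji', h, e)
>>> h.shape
(7, 7)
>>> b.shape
(7, 17, 7)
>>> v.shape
(17, 3)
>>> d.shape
(7,)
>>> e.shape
(3, 7)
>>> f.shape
()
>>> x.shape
(17,)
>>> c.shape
(7, 3)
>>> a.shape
(7, 7, 3)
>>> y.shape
(7,)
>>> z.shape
(3, 7, 7)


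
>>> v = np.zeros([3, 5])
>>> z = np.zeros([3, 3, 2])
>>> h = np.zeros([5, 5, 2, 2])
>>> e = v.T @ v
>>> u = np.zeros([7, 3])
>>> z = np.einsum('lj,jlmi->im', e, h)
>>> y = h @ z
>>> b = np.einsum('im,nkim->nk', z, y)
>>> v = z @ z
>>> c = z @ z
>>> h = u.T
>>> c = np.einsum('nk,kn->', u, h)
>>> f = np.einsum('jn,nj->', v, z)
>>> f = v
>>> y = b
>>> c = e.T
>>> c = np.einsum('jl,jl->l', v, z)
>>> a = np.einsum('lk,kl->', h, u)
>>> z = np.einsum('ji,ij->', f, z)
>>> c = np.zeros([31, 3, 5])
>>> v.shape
(2, 2)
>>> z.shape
()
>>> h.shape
(3, 7)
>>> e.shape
(5, 5)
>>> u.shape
(7, 3)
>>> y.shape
(5, 5)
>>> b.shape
(5, 5)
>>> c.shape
(31, 3, 5)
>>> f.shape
(2, 2)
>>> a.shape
()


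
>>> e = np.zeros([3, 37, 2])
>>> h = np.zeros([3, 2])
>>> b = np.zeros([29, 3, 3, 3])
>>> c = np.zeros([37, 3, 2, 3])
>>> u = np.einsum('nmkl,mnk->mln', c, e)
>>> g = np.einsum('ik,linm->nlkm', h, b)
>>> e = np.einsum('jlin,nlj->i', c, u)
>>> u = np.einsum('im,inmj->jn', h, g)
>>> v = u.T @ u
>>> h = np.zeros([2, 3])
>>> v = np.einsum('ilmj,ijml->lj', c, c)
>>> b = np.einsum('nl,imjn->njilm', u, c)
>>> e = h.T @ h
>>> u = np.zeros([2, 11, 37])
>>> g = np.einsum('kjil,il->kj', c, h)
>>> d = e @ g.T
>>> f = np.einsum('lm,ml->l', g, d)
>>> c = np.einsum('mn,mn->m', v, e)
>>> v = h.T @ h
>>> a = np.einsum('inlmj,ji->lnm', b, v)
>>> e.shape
(3, 3)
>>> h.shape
(2, 3)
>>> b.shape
(3, 2, 37, 29, 3)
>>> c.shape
(3,)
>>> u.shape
(2, 11, 37)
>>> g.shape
(37, 3)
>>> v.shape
(3, 3)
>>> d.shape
(3, 37)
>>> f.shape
(37,)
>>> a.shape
(37, 2, 29)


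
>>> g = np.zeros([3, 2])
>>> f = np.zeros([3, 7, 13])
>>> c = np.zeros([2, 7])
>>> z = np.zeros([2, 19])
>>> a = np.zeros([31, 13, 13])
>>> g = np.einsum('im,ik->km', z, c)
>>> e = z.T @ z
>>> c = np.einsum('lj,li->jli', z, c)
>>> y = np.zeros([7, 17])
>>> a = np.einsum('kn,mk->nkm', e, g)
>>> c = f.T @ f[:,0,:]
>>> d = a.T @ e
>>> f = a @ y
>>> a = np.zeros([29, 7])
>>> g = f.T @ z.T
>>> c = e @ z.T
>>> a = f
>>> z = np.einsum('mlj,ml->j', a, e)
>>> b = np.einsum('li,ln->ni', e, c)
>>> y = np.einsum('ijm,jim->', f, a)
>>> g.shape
(17, 19, 2)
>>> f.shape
(19, 19, 17)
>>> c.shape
(19, 2)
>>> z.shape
(17,)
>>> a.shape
(19, 19, 17)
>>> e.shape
(19, 19)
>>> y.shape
()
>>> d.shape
(7, 19, 19)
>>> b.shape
(2, 19)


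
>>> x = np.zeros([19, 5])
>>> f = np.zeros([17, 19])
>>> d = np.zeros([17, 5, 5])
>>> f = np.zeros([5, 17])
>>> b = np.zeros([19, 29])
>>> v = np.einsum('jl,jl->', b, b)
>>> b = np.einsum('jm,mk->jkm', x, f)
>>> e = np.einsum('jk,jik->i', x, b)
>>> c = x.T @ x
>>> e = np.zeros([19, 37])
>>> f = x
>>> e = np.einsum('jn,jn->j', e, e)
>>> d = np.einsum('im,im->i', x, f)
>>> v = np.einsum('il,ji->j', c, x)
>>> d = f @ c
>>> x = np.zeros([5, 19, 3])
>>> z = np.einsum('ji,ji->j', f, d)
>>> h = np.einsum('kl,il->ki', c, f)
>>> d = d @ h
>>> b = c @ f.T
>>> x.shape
(5, 19, 3)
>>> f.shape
(19, 5)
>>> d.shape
(19, 19)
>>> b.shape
(5, 19)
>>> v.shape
(19,)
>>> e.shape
(19,)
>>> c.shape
(5, 5)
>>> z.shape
(19,)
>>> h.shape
(5, 19)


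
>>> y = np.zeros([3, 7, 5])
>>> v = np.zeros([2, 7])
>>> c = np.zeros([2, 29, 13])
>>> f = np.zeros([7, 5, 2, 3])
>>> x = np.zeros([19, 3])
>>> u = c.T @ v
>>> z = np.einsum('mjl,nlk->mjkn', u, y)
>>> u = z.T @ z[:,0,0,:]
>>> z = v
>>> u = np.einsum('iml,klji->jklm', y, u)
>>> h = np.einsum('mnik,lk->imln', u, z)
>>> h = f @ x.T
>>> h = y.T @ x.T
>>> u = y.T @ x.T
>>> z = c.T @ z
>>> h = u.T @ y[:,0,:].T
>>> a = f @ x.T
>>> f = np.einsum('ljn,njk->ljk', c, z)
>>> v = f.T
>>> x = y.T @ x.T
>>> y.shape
(3, 7, 5)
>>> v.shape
(7, 29, 2)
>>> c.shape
(2, 29, 13)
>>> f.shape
(2, 29, 7)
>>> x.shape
(5, 7, 19)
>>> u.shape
(5, 7, 19)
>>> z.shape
(13, 29, 7)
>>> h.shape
(19, 7, 3)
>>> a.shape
(7, 5, 2, 19)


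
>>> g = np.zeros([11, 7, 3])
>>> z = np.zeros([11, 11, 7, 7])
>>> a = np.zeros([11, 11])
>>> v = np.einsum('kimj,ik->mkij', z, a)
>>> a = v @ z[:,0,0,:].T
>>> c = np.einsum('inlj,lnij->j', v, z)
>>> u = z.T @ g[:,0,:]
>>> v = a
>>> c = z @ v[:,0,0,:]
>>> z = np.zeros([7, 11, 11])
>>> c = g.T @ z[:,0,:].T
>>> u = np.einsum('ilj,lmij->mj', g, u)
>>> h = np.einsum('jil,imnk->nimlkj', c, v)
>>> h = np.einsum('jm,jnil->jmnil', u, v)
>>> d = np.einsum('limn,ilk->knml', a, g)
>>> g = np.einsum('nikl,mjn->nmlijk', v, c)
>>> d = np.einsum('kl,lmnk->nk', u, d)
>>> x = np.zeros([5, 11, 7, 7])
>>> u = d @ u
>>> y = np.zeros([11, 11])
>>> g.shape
(7, 3, 11, 11, 7, 11)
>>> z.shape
(7, 11, 11)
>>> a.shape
(7, 11, 11, 11)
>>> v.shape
(7, 11, 11, 11)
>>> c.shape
(3, 7, 7)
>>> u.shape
(11, 3)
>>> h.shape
(7, 3, 11, 11, 11)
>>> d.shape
(11, 7)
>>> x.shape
(5, 11, 7, 7)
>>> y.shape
(11, 11)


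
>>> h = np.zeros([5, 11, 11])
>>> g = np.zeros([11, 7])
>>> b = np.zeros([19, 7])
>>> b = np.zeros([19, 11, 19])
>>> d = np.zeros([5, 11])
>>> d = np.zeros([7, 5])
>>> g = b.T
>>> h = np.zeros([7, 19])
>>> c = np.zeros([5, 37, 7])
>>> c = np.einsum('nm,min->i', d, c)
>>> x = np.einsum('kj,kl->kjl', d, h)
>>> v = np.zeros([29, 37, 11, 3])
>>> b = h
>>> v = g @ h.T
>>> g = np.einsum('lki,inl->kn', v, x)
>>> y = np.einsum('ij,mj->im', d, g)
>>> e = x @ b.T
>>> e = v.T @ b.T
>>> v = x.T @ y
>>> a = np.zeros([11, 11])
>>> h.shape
(7, 19)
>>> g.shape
(11, 5)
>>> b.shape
(7, 19)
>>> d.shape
(7, 5)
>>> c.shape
(37,)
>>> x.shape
(7, 5, 19)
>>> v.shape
(19, 5, 11)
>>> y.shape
(7, 11)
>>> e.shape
(7, 11, 7)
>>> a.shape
(11, 11)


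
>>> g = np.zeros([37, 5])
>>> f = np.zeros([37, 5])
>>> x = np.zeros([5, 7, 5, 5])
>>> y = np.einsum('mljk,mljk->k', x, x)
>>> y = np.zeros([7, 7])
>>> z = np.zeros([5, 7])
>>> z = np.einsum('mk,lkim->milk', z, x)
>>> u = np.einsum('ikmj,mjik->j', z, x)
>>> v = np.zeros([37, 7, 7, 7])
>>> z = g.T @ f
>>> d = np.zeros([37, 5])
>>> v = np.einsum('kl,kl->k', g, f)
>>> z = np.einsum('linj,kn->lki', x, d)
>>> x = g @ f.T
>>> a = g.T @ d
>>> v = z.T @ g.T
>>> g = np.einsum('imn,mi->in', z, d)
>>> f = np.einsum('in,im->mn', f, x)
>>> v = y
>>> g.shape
(5, 7)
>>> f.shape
(37, 5)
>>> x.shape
(37, 37)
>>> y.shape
(7, 7)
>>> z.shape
(5, 37, 7)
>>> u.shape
(7,)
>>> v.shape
(7, 7)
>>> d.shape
(37, 5)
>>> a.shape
(5, 5)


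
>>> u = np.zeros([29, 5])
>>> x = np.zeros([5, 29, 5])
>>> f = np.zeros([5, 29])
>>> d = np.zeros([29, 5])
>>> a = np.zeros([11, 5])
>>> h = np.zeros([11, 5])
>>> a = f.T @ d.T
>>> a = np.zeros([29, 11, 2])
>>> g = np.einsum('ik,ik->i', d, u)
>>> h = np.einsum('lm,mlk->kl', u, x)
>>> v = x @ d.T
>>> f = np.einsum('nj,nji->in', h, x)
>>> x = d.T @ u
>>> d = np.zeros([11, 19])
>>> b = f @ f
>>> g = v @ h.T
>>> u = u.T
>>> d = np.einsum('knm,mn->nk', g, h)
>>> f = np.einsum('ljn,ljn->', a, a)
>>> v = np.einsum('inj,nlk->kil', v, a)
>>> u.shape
(5, 29)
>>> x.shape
(5, 5)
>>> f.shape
()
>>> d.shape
(29, 5)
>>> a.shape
(29, 11, 2)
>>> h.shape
(5, 29)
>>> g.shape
(5, 29, 5)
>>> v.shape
(2, 5, 11)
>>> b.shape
(5, 5)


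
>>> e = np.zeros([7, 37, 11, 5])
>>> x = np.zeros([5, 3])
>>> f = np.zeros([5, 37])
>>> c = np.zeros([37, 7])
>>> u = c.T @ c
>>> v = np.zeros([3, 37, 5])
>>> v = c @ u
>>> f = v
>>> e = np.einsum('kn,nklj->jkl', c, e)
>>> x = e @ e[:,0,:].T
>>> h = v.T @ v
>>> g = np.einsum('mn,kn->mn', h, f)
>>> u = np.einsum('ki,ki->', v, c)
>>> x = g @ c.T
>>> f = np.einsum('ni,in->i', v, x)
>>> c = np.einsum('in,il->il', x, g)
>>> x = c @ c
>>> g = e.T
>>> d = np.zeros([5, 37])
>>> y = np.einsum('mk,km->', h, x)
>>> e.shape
(5, 37, 11)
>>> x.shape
(7, 7)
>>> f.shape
(7,)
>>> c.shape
(7, 7)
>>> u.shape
()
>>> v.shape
(37, 7)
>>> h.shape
(7, 7)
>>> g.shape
(11, 37, 5)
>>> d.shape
(5, 37)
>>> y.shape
()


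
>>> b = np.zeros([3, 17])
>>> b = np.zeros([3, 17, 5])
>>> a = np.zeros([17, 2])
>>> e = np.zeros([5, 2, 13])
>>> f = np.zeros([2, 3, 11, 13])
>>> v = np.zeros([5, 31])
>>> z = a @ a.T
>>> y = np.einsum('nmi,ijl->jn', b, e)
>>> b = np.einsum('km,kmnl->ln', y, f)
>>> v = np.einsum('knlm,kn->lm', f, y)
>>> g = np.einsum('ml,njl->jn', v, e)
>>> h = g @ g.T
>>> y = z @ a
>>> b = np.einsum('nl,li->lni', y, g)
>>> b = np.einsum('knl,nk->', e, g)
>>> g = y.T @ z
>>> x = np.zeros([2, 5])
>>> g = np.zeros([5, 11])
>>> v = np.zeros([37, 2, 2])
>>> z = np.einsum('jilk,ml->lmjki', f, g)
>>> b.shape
()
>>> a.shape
(17, 2)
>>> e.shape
(5, 2, 13)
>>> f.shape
(2, 3, 11, 13)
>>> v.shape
(37, 2, 2)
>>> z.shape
(11, 5, 2, 13, 3)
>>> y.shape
(17, 2)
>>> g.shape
(5, 11)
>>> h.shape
(2, 2)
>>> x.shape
(2, 5)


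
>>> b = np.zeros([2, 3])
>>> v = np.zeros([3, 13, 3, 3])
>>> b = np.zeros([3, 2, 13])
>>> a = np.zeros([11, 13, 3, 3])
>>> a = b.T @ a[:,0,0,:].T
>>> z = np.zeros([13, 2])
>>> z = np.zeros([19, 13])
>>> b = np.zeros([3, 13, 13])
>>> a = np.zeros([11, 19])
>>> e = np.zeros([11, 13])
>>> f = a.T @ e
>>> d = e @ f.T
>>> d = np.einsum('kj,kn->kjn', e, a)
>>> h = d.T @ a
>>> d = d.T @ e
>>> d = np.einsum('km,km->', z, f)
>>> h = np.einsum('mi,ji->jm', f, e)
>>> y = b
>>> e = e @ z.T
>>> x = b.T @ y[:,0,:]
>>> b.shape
(3, 13, 13)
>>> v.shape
(3, 13, 3, 3)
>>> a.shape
(11, 19)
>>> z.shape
(19, 13)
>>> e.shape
(11, 19)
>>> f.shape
(19, 13)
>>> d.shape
()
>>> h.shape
(11, 19)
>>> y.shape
(3, 13, 13)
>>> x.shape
(13, 13, 13)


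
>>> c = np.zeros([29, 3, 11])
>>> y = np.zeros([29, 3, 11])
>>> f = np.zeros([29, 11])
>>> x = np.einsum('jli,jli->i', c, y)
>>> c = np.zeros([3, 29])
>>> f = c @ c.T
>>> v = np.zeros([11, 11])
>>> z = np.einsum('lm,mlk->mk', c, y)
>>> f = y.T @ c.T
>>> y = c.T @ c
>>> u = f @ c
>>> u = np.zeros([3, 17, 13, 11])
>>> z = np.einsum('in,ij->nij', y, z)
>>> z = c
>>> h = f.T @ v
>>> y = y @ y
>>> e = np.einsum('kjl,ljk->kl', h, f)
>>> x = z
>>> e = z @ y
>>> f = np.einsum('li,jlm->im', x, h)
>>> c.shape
(3, 29)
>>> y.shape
(29, 29)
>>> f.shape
(29, 11)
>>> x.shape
(3, 29)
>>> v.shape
(11, 11)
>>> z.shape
(3, 29)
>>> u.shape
(3, 17, 13, 11)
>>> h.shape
(3, 3, 11)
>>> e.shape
(3, 29)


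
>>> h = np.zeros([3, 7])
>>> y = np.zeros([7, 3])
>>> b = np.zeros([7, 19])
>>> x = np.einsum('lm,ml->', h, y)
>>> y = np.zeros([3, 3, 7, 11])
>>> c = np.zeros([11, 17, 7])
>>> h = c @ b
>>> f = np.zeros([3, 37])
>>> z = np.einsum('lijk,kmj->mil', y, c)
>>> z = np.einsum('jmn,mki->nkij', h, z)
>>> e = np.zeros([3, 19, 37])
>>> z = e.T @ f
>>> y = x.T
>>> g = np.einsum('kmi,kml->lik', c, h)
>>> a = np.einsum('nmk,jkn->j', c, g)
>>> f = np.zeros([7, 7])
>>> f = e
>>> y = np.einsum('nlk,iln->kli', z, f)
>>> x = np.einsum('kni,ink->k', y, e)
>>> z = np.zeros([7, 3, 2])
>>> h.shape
(11, 17, 19)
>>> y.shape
(37, 19, 3)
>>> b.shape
(7, 19)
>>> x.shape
(37,)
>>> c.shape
(11, 17, 7)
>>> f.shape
(3, 19, 37)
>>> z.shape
(7, 3, 2)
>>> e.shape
(3, 19, 37)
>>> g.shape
(19, 7, 11)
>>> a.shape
(19,)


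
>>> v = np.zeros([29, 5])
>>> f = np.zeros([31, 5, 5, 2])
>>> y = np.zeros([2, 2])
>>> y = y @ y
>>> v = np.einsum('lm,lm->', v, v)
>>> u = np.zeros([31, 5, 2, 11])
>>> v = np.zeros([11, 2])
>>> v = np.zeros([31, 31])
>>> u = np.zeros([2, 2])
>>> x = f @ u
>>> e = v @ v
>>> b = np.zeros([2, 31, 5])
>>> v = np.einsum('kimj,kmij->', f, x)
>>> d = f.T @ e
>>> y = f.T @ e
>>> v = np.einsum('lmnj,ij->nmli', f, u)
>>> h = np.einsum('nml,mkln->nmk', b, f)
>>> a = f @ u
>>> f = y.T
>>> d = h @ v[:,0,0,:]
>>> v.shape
(5, 5, 31, 2)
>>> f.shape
(31, 5, 5, 2)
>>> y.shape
(2, 5, 5, 31)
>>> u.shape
(2, 2)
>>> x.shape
(31, 5, 5, 2)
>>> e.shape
(31, 31)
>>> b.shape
(2, 31, 5)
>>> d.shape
(2, 31, 2)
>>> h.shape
(2, 31, 5)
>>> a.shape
(31, 5, 5, 2)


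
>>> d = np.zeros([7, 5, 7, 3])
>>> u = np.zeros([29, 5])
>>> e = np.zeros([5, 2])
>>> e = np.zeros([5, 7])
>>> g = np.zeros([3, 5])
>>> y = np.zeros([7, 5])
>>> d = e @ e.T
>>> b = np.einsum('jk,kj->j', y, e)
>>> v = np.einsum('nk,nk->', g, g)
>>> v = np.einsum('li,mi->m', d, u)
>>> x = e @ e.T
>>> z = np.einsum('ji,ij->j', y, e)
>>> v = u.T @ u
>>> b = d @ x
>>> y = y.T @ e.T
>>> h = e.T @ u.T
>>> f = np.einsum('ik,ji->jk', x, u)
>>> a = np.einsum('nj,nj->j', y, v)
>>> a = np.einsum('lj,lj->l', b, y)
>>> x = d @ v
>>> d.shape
(5, 5)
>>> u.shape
(29, 5)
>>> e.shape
(5, 7)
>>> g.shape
(3, 5)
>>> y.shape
(5, 5)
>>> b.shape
(5, 5)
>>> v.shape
(5, 5)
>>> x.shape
(5, 5)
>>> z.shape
(7,)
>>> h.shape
(7, 29)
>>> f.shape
(29, 5)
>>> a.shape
(5,)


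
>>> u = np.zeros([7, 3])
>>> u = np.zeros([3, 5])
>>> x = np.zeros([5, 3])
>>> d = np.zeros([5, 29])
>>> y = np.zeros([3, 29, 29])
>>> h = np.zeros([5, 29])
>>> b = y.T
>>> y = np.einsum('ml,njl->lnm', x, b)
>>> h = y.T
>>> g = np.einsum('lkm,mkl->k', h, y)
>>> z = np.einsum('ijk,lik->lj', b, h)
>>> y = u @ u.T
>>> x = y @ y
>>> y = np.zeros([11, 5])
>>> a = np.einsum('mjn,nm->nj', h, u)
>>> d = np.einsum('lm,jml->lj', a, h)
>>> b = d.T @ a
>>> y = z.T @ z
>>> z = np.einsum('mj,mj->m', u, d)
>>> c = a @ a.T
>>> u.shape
(3, 5)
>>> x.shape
(3, 3)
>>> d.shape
(3, 5)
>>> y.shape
(29, 29)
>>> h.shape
(5, 29, 3)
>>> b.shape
(5, 29)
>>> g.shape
(29,)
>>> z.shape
(3,)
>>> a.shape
(3, 29)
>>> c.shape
(3, 3)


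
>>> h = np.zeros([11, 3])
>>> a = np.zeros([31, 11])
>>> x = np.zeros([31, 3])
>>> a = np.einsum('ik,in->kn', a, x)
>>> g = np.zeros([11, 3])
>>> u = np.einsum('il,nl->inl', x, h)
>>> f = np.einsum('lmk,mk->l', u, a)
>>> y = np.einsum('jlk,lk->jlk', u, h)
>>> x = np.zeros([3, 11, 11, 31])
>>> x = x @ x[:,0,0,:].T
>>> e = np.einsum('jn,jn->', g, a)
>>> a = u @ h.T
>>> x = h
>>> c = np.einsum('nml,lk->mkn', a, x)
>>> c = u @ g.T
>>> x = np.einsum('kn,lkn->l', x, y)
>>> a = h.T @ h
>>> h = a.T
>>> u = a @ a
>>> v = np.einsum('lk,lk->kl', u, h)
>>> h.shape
(3, 3)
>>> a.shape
(3, 3)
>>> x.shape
(31,)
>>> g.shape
(11, 3)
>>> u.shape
(3, 3)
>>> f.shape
(31,)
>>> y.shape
(31, 11, 3)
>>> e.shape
()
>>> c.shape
(31, 11, 11)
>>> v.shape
(3, 3)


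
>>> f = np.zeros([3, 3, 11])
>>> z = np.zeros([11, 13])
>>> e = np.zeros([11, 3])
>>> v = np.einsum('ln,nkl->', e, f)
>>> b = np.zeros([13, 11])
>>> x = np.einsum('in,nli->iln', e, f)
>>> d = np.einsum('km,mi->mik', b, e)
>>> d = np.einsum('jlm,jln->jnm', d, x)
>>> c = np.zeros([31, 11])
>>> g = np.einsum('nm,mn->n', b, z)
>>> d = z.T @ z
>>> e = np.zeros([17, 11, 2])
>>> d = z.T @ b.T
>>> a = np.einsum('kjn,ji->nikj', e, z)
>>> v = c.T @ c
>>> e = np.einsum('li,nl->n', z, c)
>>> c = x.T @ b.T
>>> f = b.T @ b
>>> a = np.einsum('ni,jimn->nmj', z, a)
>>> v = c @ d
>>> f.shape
(11, 11)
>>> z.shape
(11, 13)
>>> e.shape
(31,)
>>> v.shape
(3, 3, 13)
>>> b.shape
(13, 11)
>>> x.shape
(11, 3, 3)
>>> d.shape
(13, 13)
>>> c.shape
(3, 3, 13)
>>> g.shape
(13,)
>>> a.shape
(11, 17, 2)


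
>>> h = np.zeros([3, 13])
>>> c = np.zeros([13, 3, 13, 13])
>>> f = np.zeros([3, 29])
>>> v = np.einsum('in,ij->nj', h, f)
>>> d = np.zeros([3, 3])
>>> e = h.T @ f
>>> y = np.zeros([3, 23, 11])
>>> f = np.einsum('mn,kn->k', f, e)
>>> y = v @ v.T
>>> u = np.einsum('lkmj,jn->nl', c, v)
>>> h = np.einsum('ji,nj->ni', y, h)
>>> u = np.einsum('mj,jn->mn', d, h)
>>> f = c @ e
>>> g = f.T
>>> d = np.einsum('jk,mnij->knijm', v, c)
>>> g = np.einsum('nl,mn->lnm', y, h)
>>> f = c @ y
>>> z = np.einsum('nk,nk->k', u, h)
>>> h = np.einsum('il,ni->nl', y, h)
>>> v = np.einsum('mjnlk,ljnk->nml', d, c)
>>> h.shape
(3, 13)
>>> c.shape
(13, 3, 13, 13)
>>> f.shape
(13, 3, 13, 13)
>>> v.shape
(13, 29, 13)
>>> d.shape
(29, 3, 13, 13, 13)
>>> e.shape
(13, 29)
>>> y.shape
(13, 13)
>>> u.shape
(3, 13)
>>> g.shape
(13, 13, 3)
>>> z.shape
(13,)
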